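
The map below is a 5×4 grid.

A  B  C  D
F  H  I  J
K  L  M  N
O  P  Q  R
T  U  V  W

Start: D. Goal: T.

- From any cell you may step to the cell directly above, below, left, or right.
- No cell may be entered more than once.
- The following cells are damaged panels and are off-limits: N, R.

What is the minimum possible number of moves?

The Manhattan distance from D to T is |1−5| + |4−1| = 7, so at least 7 moves are needed.
A route of 7 moves achieves this: D → J → I → M → Q → V → U → T.
Since 7 matches the lower bound, it is optimal.

7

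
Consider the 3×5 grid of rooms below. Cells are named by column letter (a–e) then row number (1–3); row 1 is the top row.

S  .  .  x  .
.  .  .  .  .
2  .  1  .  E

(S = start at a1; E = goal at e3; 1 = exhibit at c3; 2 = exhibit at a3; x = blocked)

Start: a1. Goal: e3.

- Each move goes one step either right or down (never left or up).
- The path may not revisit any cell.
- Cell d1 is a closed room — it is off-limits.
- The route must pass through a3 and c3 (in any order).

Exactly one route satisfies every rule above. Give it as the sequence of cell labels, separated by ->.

a1 -> a2 -> a3 -> b3 -> c3 -> d3 -> e3

Moves only go right or down, so the column and row indices never decrease.
Route from a1: 2× down (reaching a3), 4× right (reaching e3) — 6 moves in all.
Check: all required cells visited.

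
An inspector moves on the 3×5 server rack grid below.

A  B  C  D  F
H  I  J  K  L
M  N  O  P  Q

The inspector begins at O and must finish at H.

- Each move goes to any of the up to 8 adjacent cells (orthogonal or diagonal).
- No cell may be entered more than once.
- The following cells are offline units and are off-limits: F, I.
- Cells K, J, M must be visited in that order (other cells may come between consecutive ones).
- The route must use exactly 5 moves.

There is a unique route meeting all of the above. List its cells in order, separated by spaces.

O K J N M H

The waypoints must appear in the order K, J, M, with no cell reused.
Route from O: up-right to K, left to J, down-left to N, left to M, up to H — 5 moves in all.
Check: order respected (K at step 1, J at step 2, M at step 4); 5 moves as required.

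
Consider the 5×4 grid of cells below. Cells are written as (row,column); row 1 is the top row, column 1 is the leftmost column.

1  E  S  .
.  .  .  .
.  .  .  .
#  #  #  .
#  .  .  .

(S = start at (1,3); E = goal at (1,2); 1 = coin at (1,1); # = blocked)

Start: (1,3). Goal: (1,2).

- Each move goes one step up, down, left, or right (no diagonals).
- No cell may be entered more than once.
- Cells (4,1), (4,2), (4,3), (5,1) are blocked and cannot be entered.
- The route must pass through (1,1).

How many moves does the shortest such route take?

Any route passes through (1,1) somewhere between (1,3) and (1,2). Summing Manhattan distances along the two legs ((1,3) → (1,1) → (1,2)) gives a lower bound of 2 + 1 = 3 moves.
The shortest route satisfying every rule uses 5 moves: (1,3) → (2,3) → (2,2) → (2,1) → (1,1) → (1,2).
The no-revisit rule (legs can't share cells) pushes the minimum above the 3-move bound; an exhaustive check rules out every length from 3 to 4, leaving 5 as the minimum.

5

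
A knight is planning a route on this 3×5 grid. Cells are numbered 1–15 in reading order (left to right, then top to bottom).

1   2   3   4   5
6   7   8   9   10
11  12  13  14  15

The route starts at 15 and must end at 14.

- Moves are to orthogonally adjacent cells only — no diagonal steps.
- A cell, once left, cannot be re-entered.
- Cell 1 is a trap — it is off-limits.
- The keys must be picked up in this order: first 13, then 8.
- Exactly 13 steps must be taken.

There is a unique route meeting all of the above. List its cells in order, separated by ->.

The waypoints must appear in the order 13, 8, with no cell reused.
Route from 15: 2× up (reaching 5), 3× left (reaching 2), down to 7, left to 6, down to 11, 2× right (reaching 13), up to 8, right to 9, down to 14 — 13 moves in all.
Check: order respected (13 at step 10, 8 at step 11); 13 moves as required.

15 -> 10 -> 5 -> 4 -> 3 -> 2 -> 7 -> 6 -> 11 -> 12 -> 13 -> 8 -> 9 -> 14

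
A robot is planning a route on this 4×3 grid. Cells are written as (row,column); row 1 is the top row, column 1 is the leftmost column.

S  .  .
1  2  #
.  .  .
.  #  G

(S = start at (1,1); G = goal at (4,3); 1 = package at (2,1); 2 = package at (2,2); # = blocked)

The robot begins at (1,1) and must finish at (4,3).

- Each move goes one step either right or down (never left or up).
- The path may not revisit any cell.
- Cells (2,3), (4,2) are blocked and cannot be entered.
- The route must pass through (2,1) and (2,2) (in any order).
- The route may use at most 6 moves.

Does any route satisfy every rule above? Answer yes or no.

yes

One route that works: (1,1) → (2,1) → (2,2) → (3,2) → (3,3) → (4,3).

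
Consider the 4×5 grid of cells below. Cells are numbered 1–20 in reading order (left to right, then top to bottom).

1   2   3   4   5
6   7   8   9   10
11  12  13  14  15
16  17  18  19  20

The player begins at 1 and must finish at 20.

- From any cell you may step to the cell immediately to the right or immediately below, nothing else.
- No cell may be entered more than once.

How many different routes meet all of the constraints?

A right/down-only route from 1 to 20 makes exactly 3 down-moves and 4 right-moves in some order.
With no other constraints that would be C(7,3) = 35 routes.
That gives 35 routes.

35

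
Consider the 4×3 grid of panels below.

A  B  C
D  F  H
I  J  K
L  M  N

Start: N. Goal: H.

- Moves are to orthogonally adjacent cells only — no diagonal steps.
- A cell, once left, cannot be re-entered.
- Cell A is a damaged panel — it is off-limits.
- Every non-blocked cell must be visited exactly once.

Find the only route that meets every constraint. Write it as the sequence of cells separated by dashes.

Need to visit all 11 open cells exactly once, starting at N and ending at H.
Cell L has only two open neighbours (I and M), so the path must pass straight through it: one of those is the cell it's entered from and the other is where it exits.
Route from N: up to K, left to J, down to M, left to L, 2× up (reaching D), right to F, up to B, right to C, down to H — 10 moves in all.
Check: all 11 open cells covered.

N - K - J - M - L - I - D - F - B - C - H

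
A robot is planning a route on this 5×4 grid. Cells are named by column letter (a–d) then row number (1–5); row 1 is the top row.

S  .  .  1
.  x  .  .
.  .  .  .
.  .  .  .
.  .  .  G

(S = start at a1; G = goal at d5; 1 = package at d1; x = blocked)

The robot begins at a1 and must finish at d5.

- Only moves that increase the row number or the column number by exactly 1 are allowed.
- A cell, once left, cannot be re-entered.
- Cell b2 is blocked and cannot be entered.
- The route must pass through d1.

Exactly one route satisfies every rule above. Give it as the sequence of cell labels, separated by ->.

Moves only go right or down, so the column and row indices never decrease.
Route from a1: 3× right (reaching d1), 4× down (reaching d5) — 7 moves in all.
Check: all required cells visited.

a1 -> b1 -> c1 -> d1 -> d2 -> d3 -> d4 -> d5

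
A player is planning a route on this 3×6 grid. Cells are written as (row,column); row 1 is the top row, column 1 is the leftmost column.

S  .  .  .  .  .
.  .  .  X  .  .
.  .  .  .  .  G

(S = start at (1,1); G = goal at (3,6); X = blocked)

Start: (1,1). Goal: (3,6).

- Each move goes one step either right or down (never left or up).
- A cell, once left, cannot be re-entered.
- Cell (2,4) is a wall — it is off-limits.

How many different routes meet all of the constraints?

9

A right/down-only route from (1,1) to (3,6) makes exactly 2 down-moves and 5 right-moves in some order.
With no other constraints that would be C(7,2) = 21 routes.
Subtract routes through each blocked cell (inclusion–exclusion for overlaps): − through (2,4): 12 → 9.
That gives 9 routes.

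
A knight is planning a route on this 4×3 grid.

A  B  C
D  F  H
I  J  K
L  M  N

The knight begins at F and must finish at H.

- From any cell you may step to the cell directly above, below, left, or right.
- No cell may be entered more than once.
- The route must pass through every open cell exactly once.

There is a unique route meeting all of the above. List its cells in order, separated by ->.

F -> J -> K -> N -> M -> L -> I -> D -> A -> B -> C -> H

Need to visit all 12 open cells exactly once, starting at F and ending at H.
Cell C has only two open neighbours (H and B), so the path must pass straight through it: one of those is the cell it's entered from and the other is where it exits.
Route from F: down to J, right to K, down to N, 2× left (reaching L), 3× up (reaching A), 2× right (reaching C), down to H — 11 moves in all.
Check: all 12 open cells covered.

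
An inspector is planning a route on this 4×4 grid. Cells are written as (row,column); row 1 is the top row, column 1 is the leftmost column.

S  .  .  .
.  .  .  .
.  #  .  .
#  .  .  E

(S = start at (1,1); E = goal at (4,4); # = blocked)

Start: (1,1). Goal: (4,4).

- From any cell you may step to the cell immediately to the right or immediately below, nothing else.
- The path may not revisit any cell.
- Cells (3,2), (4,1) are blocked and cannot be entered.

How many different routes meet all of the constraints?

10

A right/down-only route from (1,1) to (4,4) makes exactly 3 down-moves and 3 right-moves in some order.
With no other constraints that would be C(6,3) = 20 routes.
Subtract routes through each blocked cell (inclusion–exclusion for overlaps): − through (3,2): 9 − through (4,1): 1 → 10.
That gives 10 routes.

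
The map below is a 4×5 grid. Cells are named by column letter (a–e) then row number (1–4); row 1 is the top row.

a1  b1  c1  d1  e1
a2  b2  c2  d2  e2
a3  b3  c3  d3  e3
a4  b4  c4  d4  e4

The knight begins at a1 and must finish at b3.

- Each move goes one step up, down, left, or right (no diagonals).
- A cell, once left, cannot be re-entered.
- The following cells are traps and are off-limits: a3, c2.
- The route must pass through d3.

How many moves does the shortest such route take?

7

Any route passes through d3 somewhere between a1 and b3. Summing Manhattan distances along the two legs (a1 → d3 → b3) gives a lower bound of 5 + 2 = 7 moves.
A route of 7 moves achieves this: a1 → b1 → c1 → d1 → d2 → d3 → c3 → b3.
Since 7 matches the lower bound, it is optimal.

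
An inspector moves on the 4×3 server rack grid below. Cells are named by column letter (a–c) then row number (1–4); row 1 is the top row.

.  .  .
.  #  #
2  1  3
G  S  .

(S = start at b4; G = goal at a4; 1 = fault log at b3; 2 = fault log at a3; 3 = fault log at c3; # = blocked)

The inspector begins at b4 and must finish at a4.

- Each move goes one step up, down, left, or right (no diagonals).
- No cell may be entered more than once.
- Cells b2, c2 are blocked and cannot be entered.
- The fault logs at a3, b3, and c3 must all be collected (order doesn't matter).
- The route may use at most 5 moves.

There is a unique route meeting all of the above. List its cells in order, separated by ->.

b4 -> c4 -> c3 -> b3 -> a3 -> a4

Any route must reach a3, b3, and c3 and still end at a4 within 5 moves, so the order of the required stops is forced.
Route from b4: right 1 to c4, up 1 to c3, left 2 to a3, down 1 to a4 — 5 moves in all.
Check: all required cells visited; 5 ≤ 5 moves.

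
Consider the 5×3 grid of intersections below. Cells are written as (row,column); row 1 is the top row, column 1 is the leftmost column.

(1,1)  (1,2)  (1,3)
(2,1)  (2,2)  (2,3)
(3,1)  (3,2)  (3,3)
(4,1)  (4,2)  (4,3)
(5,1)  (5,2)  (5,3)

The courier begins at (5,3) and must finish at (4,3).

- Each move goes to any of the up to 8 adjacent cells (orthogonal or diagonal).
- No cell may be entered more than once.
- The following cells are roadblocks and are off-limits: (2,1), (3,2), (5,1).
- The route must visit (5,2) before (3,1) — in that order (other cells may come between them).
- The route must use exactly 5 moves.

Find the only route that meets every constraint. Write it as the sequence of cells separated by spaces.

The waypoints must appear in the order (5,2), (3,1), with no cell reused.
Route from (5,3): left 1 to (5,2), up-left 1 to (4,1), up 1 to (3,1), down-right 1 to (4,2), right 1 to (4,3) — 5 moves in all.
Check: order respected ((5,2) at step 1, (3,1) at step 3); 5 moves as required.

(5,3) (5,2) (4,1) (3,1) (4,2) (4,3)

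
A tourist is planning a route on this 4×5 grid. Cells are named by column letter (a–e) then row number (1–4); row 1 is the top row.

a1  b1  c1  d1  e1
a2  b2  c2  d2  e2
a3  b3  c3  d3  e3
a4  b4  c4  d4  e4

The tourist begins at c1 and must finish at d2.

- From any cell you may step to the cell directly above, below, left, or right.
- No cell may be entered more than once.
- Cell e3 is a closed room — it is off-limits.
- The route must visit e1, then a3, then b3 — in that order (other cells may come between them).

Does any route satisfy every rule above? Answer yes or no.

Even ignoring the required order, no revisit-free route from c1 to d2 manages to pass through all of e1, a3, and b3: branching out from c1, every path either misses one of them or, having collected them, can no longer reach d2 without re-entering a cell.

no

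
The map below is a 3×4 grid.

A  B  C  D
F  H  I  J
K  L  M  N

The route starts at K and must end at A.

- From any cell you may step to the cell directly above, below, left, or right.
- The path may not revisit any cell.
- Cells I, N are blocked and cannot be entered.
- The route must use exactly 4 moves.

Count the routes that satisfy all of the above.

Need simple routes of exactly 4 moves from K to A (Manhattan distance 2, so 1 moves are spent on a detour and 1 undoing it).
Enumerating: K F H B A | K L H B A | K L H F A.
That gives 3 routes.

3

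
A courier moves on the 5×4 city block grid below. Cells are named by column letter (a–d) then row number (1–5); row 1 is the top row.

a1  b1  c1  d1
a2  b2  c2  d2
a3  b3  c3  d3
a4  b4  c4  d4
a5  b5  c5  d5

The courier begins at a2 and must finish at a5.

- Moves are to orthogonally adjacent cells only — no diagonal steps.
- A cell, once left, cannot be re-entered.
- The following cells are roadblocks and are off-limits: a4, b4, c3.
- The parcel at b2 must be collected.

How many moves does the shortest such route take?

9

Any route passes through b2 somewhere between a2 and a5. Summing Manhattan distances along the two legs (a2 → b2 → a5) gives a lower bound of 1 + 4 = 5 moves.
That bound ignores the blocked cells. Measuring each leg by the fewest moves that actually steer around them (a2→b2: 1; b2→a5: 8) raises the lower bound to 9.
A route of 9 moves exists: a2 → b2 → c2 → d2 → d3 → d4 → d5 → c5 → b5 → a5.
Since 9 matches that lower bound, it is optimal.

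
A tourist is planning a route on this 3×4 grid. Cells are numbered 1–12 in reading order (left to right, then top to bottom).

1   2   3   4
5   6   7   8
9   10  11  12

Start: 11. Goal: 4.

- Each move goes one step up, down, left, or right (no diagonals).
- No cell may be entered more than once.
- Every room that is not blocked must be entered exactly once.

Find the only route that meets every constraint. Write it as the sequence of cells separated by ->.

Need to visit all 12 open cells exactly once, starting at 11 and ending at 4.
Cell 1 has only two open neighbours (5 and 2), so the path must pass straight through it: one of those is the cell it's entered from and the other is where it exits.
Route from 11: right to 12, up to 8, 2× left (reaching 6), down to 10, left to 9, 2× up (reaching 1), 3× right (reaching 4) — 11 moves in all.
Check: all 12 open cells covered.

11 -> 12 -> 8 -> 7 -> 6 -> 10 -> 9 -> 5 -> 1 -> 2 -> 3 -> 4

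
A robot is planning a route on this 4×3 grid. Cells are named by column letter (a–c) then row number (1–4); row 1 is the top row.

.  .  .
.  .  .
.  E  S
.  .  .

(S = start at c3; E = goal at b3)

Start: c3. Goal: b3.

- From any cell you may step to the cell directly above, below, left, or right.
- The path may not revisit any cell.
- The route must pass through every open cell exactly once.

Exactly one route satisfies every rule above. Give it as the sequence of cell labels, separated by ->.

c3 -> c4 -> b4 -> a4 -> a3 -> a2 -> a1 -> b1 -> c1 -> c2 -> b2 -> b3

Need to visit all 12 open cells exactly once, starting at c3 and ending at b3.
Cell a4 has only two open neighbours (a3 and b4), so the path must pass straight through it: one of those is the cell it's entered from and the other is where it exits.
Route from c3: down to c4, 2× left (reaching a4), 3× up (reaching a1), 2× right (reaching c1), down to c2, left to b2, down to b3 — 11 moves in all.
Check: all 12 open cells covered.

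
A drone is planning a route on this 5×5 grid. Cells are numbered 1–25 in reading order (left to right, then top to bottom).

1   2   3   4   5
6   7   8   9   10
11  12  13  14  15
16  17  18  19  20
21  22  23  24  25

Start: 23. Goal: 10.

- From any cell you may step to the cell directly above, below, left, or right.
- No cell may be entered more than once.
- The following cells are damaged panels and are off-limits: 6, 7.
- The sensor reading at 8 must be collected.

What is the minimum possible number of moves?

5

Any route passes through 8 somewhere between 23 and 10. Summing Manhattan distances along the two legs (23 → 8 → 10) gives a lower bound of 3 + 2 = 5 moves.
A route of 5 moves achieves this: 23 → 18 → 13 → 8 → 9 → 10.
Since 5 matches the lower bound, it is optimal.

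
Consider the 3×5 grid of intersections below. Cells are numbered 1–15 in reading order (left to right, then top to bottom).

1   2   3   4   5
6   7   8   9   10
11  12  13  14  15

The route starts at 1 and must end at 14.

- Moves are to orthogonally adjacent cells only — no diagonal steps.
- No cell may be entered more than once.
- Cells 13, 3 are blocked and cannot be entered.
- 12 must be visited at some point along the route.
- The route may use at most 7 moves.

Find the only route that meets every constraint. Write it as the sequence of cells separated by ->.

Any route must reach 12 and still end at 14 within 7 moves, so the order of the required stops is forced.
Route from 1: down 2 to 11, right 1 to 12, up 1 to 7, right 2 to 9, down 1 to 14 — 7 moves in all.
Check: all required cells visited; 7 ≤ 7 moves.

1 -> 6 -> 11 -> 12 -> 7 -> 8 -> 9 -> 14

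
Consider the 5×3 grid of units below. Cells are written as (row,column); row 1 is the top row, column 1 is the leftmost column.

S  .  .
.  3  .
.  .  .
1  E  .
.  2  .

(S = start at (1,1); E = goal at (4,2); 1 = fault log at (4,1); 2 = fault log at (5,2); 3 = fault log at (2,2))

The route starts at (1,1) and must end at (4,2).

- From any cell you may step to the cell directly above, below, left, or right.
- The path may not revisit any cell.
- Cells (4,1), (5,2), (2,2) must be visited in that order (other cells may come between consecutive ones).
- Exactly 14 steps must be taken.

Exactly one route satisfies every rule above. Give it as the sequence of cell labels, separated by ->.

(1,1) -> (2,1) -> (3,1) -> (4,1) -> (5,1) -> (5,2) -> (5,3) -> (4,3) -> (3,3) -> (2,3) -> (1,3) -> (1,2) -> (2,2) -> (3,2) -> (4,2)

The waypoints must appear in the order (4,1), (5,2), (2,2), with no cell reused.
Route from (1,1): down 4 to (5,1), right 2 to (5,3), up 4 to (1,3), left 1 to (1,2), down 3 to (4,2) — 14 moves in all.
Check: order respected (1 at step 3, 2 at step 5, 3 at step 12); 14 moves as required.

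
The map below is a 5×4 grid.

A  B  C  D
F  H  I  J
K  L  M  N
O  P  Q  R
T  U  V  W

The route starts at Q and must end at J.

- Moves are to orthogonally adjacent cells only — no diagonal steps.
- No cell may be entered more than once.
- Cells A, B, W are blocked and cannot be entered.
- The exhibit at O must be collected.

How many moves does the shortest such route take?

Any route passes through O somewhere between Q and J. Summing Manhattan distances along the two legs (Q → O → J) gives a lower bound of 2 + 5 = 7 moves.
A route of 7 moves achieves this: Q → P → O → K → F → H → I → J.
Since 7 matches the lower bound, it is optimal.

7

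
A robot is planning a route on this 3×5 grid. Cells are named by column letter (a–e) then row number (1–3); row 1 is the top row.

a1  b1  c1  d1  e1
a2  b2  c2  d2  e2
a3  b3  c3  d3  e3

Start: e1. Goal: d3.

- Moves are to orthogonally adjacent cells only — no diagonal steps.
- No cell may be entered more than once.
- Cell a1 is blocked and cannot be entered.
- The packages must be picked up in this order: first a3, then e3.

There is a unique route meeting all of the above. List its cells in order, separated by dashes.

e1 - d1 - c1 - b1 - b2 - a2 - a3 - b3 - c3 - c2 - d2 - e2 - e3 - d3

The waypoints must appear in the order a3, e3, with no cell reused.
Route from e1: 3× left (reaching b1), down to b2, left to a2, down to a3, 2× right (reaching c3), up to c2, 2× right (reaching e2), down to e3, left to d3 — 13 moves in all.
Check: order respected (a3 at step 6, e3 at step 12).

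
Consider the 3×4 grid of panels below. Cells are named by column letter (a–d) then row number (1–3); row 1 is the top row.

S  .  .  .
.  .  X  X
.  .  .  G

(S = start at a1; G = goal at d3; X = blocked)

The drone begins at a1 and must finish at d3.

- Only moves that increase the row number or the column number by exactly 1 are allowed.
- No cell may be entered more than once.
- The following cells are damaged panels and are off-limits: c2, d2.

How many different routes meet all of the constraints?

3

A right/down-only route from a1 to d3 makes exactly 2 down-moves and 3 right-moves in some order.
With no other constraints that would be C(5,2) = 10 routes.
Subtract routes through each blocked cell (inclusion–exclusion for overlaps): − through c2: 6 − through d2: 4 + through c2&d2: 3 → 3.
That gives 3 routes.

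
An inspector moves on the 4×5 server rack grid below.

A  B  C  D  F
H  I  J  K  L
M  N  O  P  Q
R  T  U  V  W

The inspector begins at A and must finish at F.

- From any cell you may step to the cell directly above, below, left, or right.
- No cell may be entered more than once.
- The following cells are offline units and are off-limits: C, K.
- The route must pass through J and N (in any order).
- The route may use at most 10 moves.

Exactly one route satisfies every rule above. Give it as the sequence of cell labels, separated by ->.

Any route must reach J and N and still end at F within 10 moves, so the order of the required stops is forced.
Route from A: down 2 to M, right 1 to N, up 1 to I, right 1 to J, down 1 to O, right 2 to Q, up 2 to F — 10 moves in all.
Check: all required cells visited; 10 ≤ 10 moves.

A -> H -> M -> N -> I -> J -> O -> P -> Q -> L -> F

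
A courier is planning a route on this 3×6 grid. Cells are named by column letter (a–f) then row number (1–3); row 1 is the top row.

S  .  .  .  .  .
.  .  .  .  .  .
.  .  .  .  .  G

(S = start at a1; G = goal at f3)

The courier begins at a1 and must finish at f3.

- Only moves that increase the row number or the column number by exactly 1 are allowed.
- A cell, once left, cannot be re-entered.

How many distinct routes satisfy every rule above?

A right/down-only route from a1 to f3 makes exactly 2 down-moves and 5 right-moves in some order.
With no other constraints that would be C(7,2) = 21 routes.
That gives 21 routes.

21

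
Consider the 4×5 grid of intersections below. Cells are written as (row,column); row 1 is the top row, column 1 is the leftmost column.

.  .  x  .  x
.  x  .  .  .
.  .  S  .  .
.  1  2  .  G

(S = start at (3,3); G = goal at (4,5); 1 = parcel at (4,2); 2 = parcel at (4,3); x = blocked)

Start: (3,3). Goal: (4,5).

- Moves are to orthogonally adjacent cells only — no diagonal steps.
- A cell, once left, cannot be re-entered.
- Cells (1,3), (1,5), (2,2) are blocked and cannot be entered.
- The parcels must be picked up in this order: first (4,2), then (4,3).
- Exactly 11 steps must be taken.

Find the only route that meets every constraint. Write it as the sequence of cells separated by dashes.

The waypoints must appear in the order (4,2), (4,3), with no cell reused.
Route from (3,3): left 2 to (3,1), down 1 to (4,1), right 3 to (4,4), up 2 to (2,4), right 1 to (2,5), down 2 to (4,5) — 11 moves in all.
Check: order respected (1 at step 4, 2 at step 5); 11 moves as required.

(3,3) - (3,2) - (3,1) - (4,1) - (4,2) - (4,3) - (4,4) - (3,4) - (2,4) - (2,5) - (3,5) - (4,5)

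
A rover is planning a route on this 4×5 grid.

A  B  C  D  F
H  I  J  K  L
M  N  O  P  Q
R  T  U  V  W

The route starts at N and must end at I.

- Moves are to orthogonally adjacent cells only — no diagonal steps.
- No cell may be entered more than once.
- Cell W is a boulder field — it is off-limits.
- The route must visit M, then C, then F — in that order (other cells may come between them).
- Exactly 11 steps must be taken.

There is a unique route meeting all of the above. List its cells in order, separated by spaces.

The waypoints must appear in the order M, C, F, with no cell reused.
Route from N: left to M, 2× up (reaching A), 4× right (reaching F), down to L, 3× left (reaching I) — 11 moves in all.
Check: order respected (M at step 1, C at step 5, F at step 7); 11 moves as required.

N M H A B C D F L K J I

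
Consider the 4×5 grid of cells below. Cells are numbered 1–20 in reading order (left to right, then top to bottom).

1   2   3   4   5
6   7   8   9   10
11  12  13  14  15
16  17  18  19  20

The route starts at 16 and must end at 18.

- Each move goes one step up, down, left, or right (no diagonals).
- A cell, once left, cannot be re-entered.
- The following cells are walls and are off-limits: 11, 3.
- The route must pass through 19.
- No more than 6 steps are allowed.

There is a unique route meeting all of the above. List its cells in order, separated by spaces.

Any route must reach 19 and still end at 18 within 6 moves, so the order of the required stops is forced.
Route from 16: right to 17, up to 12, 2× right (reaching 14), down to 19, left to 18 — 6 moves in all.
Check: all required cells visited; 6 ≤ 6 moves.

16 17 12 13 14 19 18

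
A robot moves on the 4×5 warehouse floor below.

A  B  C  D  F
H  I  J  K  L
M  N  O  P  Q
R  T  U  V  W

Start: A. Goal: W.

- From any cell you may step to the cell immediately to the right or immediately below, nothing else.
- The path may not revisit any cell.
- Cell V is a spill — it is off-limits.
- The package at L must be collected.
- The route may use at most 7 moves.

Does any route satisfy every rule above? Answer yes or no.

One route that works: A → H → I → J → K → L → Q → W.

yes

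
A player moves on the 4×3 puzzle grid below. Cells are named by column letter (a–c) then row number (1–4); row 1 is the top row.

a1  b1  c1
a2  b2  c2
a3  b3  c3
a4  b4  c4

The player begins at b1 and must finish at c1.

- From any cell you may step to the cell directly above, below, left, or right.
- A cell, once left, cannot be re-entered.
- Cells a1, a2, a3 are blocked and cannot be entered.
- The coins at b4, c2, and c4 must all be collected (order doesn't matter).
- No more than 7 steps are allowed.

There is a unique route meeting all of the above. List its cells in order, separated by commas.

b1, b2, b3, b4, c4, c3, c2, c1

The 7-move cap with required stops at b4, c2, c4 leaves no slack for detours.
Route from b1: 3× down (reaching b4), right to c4, 3× up (reaching c1) — 7 moves in all.
Check: all required cells visited; 7 ≤ 7 moves.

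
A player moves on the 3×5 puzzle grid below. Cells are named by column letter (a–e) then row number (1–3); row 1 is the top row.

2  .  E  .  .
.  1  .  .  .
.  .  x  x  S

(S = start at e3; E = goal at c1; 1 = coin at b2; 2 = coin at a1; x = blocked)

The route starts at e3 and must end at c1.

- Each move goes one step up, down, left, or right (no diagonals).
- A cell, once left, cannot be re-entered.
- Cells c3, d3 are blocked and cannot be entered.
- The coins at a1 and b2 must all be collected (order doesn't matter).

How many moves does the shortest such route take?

Any route passes through a1 and b2 in some order between e3 and c1. Summing Manhattan distances along each leg and taking the cheapest ordering (e3 → b2 → a1 → c1) gives a lower bound of 4 + 2 + 2 = 8 moves.
A route of 8 moves achieves this: e3 → e2 → d2 → c2 → b2 → a2 → a1 → b1 → c1.
Since 8 matches the lower bound, it is optimal.

8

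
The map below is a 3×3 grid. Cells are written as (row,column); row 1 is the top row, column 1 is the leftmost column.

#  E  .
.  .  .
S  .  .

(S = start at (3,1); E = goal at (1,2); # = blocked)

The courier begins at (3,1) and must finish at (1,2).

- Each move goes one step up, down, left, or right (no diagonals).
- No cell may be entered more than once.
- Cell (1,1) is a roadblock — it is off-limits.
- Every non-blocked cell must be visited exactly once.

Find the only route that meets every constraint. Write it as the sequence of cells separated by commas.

(3,1), (2,1), (2,2), (3,2), (3,3), (2,3), (1,3), (1,2)

Need to visit all 8 open cells exactly once, starting at (3,1) and ending at (1,2).
Cell (1,3) has only two open neighbours ((2,3) and (1,2)), so the path must pass straight through it: one of those is the cell it's entered from and the other is where it exits.
Route from (3,1): up 1 to (2,1), right 1 to (2,2), down 1 to (3,2), right 1 to (3,3), up 2 to (1,3), left 1 to (1,2) — 7 moves in all.
Check: all 8 open cells covered.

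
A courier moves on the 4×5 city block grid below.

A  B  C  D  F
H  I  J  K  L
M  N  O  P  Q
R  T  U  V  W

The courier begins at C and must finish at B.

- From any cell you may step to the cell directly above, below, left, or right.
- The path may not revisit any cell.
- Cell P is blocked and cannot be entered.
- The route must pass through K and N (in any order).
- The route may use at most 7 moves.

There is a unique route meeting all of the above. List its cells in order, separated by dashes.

Any route must reach K and N and still end at B within 7 moves, so the order of the required stops is forced.
Route from C: right to D, down to K, left to J, down to O, left to N, 2× up (reaching B) — 7 moves in all.
Check: all required cells visited; 7 ≤ 7 moves.

C - D - K - J - O - N - I - B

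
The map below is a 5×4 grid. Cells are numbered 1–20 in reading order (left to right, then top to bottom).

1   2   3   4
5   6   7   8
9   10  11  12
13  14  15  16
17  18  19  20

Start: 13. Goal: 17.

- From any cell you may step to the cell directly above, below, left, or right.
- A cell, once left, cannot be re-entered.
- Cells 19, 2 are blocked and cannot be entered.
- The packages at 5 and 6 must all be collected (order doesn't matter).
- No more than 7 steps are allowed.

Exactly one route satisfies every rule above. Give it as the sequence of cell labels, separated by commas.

13, 9, 5, 6, 10, 14, 18, 17

The budget equals the shortest possible length, so every move has to be on a shortest route through the required cells.
Route from 13: 2× up (reaching 5), right to 6, 3× down (reaching 18), left to 17 — 7 moves in all.
Check: all required cells visited; 7 ≤ 7 moves.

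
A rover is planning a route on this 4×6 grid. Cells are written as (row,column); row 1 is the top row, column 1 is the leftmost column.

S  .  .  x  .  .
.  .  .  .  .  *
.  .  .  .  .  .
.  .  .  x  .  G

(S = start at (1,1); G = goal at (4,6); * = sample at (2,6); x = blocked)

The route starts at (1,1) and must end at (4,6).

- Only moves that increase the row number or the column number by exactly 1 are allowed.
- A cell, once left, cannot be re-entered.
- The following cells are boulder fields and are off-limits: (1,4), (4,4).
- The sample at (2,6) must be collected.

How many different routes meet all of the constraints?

A right/down-only route from (1,1) to (4,6) makes exactly 3 down-moves and 5 right-moves in some order.
With no other constraints that would be C(8,3) = 56 routes.
Split at (2,6) and multiply the segment counts (each segment already excludes blocked cells): (1,1)→(2,6): 3; (2,6)→(4,6): 1; product = 3.
That gives 3 routes.

3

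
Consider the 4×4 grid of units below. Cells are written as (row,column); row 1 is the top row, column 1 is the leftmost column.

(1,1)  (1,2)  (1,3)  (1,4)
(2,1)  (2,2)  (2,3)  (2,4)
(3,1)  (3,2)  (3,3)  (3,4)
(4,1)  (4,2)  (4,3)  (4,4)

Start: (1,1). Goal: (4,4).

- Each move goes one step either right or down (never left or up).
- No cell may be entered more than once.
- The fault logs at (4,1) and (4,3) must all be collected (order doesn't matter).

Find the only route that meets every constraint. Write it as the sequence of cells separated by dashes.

Moves only go right or down, so the column and row indices never decrease.
Route from (1,1): 3× down (reaching (4,1)), 3× right (reaching (4,4)) — 6 moves in all.
Check: all required cells visited.

(1,1) - (2,1) - (3,1) - (4,1) - (4,2) - (4,3) - (4,4)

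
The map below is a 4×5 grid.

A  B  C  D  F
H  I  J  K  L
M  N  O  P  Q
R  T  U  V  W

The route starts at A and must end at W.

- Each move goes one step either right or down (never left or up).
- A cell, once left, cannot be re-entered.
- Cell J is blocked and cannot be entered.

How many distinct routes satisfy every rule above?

A right/down-only route from A to W makes exactly 3 down-moves and 4 right-moves in some order.
With no other constraints that would be C(7,3) = 35 routes.
Subtract routes through each blocked cell (inclusion–exclusion for overlaps): − through J: 18 → 17.
That gives 17 routes.

17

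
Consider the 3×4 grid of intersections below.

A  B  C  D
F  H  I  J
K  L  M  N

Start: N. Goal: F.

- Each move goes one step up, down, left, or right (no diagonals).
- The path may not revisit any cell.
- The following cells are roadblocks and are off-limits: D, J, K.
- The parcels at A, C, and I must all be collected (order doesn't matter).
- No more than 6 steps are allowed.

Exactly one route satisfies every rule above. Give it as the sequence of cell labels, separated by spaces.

N M I C B A F

The budget equals the shortest possible length, so every move has to be on a shortest route through the required cells.
Route from N: left to M, 2× up (reaching C), 2× left (reaching A), down to F — 6 moves in all.
Check: all required cells visited; 6 ≤ 6 moves.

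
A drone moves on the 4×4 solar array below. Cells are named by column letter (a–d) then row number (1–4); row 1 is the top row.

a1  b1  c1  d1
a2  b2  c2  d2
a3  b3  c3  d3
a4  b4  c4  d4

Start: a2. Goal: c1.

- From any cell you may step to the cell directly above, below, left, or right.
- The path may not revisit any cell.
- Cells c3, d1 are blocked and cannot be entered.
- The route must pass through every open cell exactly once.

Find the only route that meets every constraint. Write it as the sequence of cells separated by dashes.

Need to visit all 14 open cells exactly once, starting at a2 and ending at c1.
Route from a2: up to a1, right to b1, 2× down (reaching b3), left to a3, down to a4, 3× right (reaching d4), 2× up (reaching d2), left to c2, up to c1 — 13 moves in all.
Check: all 14 open cells covered.

a2 - a1 - b1 - b2 - b3 - a3 - a4 - b4 - c4 - d4 - d3 - d2 - c2 - c1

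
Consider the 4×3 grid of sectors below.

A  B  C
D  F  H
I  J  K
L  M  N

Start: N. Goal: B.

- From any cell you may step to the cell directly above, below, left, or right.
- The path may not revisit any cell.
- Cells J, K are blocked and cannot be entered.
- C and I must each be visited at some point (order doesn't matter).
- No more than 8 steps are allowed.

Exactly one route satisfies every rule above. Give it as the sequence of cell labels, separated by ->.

The budget equals the shortest possible length, so every move has to be on a shortest route through the required cells.
Route from N: 2× left (reaching L), 2× up (reaching D), 2× right (reaching H), up to C, left to B — 8 moves in all.
Check: all required cells visited; 8 ≤ 8 moves.

N -> M -> L -> I -> D -> F -> H -> C -> B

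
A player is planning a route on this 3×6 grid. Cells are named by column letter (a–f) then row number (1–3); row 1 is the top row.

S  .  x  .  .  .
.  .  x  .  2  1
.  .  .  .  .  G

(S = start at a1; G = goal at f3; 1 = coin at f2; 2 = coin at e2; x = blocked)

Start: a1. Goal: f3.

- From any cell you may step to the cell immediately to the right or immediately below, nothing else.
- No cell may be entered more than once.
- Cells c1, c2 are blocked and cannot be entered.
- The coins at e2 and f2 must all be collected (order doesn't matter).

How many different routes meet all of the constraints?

A right/down-only route from a1 to f3 makes exactly 2 down-moves and 5 right-moves in some order.
With no other constraints that would be C(7,2) = 21 routes.
A monotone route can only reach the required cells in the order e2, f2, so split there and multiply the segment counts (each segment already excludes blocked cells): a1→e2: 0; e2→f2: 1; f2→f3: 1; product = 0.
No route satisfies every constraint, so the count is 0.

0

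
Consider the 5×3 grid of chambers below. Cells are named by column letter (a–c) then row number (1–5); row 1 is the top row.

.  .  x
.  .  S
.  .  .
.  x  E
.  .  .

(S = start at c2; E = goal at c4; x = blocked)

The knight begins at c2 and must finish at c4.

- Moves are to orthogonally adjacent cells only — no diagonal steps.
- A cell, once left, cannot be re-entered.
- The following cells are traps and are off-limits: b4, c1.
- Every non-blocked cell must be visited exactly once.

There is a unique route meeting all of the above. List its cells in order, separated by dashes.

Need to visit all 13 open cells exactly once, starting at c2 and ending at c4.
Cell a5 has only two open neighbours (a4 and b5), so the path must pass straight through it: one of those is the cell it's entered from and the other is where it exits.
Route from c2: down 1 to c3, left 1 to b3, up 2 to b1, left 1 to a1, down 4 to a5, right 2 to c5, up 1 to c4 — 12 moves in all.
Check: all 13 open cells covered.

c2 - c3 - b3 - b2 - b1 - a1 - a2 - a3 - a4 - a5 - b5 - c5 - c4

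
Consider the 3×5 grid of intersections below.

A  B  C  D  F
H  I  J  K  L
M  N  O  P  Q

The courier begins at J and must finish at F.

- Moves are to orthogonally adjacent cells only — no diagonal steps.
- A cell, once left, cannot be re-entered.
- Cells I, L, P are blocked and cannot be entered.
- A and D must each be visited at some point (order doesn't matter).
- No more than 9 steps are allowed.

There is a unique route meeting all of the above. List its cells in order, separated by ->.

The 9-move cap with required stops at A, D leaves no slack for detours.
Route from J: down 1 to O, left 2 to M, up 2 to A, right 4 to F — 9 moves in all.
Check: all required cells visited; 9 ≤ 9 moves.

J -> O -> N -> M -> H -> A -> B -> C -> D -> F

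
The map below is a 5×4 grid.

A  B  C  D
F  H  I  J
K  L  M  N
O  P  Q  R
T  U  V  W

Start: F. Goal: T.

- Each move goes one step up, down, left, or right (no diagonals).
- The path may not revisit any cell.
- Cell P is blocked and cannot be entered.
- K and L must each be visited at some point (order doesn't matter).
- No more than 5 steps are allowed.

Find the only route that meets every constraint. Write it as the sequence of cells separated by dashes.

The budget equals the shortest possible length, so every move has to be on a shortest route through the required cells.
Route from F: right to H, down to L, left to K, 2× down (reaching T) — 5 moves in all.
Check: all required cells visited; 5 ≤ 5 moves.

F - H - L - K - O - T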